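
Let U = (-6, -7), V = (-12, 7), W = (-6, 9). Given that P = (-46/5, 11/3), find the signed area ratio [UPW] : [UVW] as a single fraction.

8/15

[UVW] = ½·((-6)·(7−9) + (-12)·(9−(-7)) + (-6)·(-7−7)) = ½·(12 − 192 + 84) = -48.
[UPW] = ½·((-6)·(11/3−9) + (-46/5)·(9−(-7)) + (-6)·(-7−(11/3))) = ½·(32 − 736/5 + 64) = -128/5, so the ratio is (-128/5)/(-48) = 8/15.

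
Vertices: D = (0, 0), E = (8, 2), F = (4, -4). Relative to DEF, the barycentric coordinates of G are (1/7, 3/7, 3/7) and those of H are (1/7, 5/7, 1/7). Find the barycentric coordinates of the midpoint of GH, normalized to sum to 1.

Since both coordinate triples sum to 1, the midpoint's barycentrics are the componentwise average.
(1/7+1/7)/2 = 1/7; similarly 4/7 and 2/7.

(1/7, 4/7, 2/7)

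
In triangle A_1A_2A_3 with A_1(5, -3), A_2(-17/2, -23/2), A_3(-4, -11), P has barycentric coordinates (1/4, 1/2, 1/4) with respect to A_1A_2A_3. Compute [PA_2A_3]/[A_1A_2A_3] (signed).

1/4

The signed ratio [PA_2A_3]/[A_1A_2A_3] equals the barycentric coordinate of P at vertex A_1, which is 1/4.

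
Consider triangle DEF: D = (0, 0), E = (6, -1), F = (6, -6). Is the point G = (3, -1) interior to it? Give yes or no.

yes

Barycentric coordinates of G: (1/2, 2/5, 1/10).
The three coordinates are positive, positive, positive; a point is interior exactly when all three are positive.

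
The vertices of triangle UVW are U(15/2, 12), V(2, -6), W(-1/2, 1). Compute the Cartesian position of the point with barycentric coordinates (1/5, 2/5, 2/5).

(21/10, 2/5)

P = (1/5)·U + (2/5)·V + (2/5)·W.
x-coordinate: (1/5)·(15/2) + (2/5)·2 + (2/5)·(-1/2) = 21/10.
y-coordinate: (1/5)·12 + (2/5)·(-6) + (2/5)·1 = 2/5.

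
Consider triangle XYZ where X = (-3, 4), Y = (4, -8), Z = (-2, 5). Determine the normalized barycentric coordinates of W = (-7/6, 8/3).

Signed area of the reference triangle: [XYZ] = ½·((-3)·(-8−5) + 4·(5−4) + (-2)·(4−(-8))) = ½·(39 + 4 − 24) = 19/2.
[WYZ] = ½·((-7/6)·(-8−5) + 4·(5−(8/3)) + (-2)·(8/3−(-8))) = ½·(91/6 + 28/3 − 64/3) = 19/12, so the X-coordinate is (19/12)/(19/2) = 1/6.
[XWZ] = ½·((-3)·(8/3−5) + (-7/6)·(5−4) + (-2)·(4−(8/3))) = ½·(7 − 7/6 − 8/3) = 19/12, so the Y-coordinate is 1/6.
[XYW] = ½·((-3)·(-8−(8/3)) + 4·(8/3−4) + (-7/6)·(4−(-8))) = ½·(32 − 16/3 − 14) = 19/3, so the Z-coordinate is 2/3.

(1/6, 1/6, 2/3)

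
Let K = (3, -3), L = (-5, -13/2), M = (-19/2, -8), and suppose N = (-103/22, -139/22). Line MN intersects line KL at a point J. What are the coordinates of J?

Barycentric coordinates of N with respect to KLM: (1/11, 9/11, 1/11).
On side KL the M-coordinate is zero; dropping N's M-weight 1/11 and renormalizing the remaining 1/11 : 9/11 gives weights 1/10, 9/10 on K, L.
J = (1/10)·(3, -3) + (9/10)·(-5, -13/2) = (-21/5, -123/20).

(-21/5, -123/20)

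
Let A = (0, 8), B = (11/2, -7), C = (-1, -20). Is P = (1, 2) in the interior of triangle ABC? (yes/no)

yes

Barycentric coordinates of P: (9/13, 34/169, 18/169).
The three coordinates are positive, positive, positive; a point is interior exactly when all three are positive.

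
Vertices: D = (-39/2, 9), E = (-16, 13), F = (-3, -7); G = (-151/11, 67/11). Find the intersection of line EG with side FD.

(-87/7, 15/7)

Barycentric coordinates of G with respect to DEF: (4/11, 4/11, 3/11).
On side FD the E-coordinate is zero; dropping G's E-weight 4/11 and renormalizing the remaining 3/11 : 4/11 gives weights 3/7, 4/7 on F, D.
H = (3/7)·(-3, -7) + (4/7)·(-39/2, 9) = (-87/7, 15/7).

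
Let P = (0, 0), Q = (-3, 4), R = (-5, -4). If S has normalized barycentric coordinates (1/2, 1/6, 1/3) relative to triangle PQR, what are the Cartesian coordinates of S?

S = (1/2)·P + (1/6)·Q + (1/3)·R.
x-coordinate: (1/2)·0 + (1/6)·(-3) + (1/3)·(-5) = -13/6.
y-coordinate: (1/2)·0 + (1/6)·4 + (1/3)·(-4) = -2/3.

(-13/6, -2/3)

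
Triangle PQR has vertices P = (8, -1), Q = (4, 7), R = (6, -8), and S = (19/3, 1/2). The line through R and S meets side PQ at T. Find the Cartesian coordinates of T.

(32/5, 11/5)

Barycentric coordinates of S with respect to PQR: (1/2, 1/3, 1/6).
On side PQ the R-coordinate is zero; dropping S's R-weight 1/6 and renormalizing the remaining 1/2 : 1/3 gives weights 3/5, 2/5 on P, Q.
T = (3/5)·(8, -1) + (2/5)·(4, 7) = (32/5, 11/5).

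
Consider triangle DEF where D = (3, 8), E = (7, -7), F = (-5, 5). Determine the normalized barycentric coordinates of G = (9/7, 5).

Signed area of the reference triangle: [DEF] = ½·(3·(-7−5) + 7·(5−8) + (-5)·(8−(-7))) = ½·(-36 − 21 − 75) = -66.
[GEF] = ½·((9/7)·(-7−5) + 7·(5−5) + (-5)·(5−(-7))) = ½·(-108/7 + 0 − 60) = -264/7, so the D-coordinate is (-264/7)/(-66) = 4/7.
[DGF] = ½·(3·(5−5) + (9/7)·(5−8) + (-5)·(8−5)) = ½·(0 − 27/7 − 15) = -66/7, so the E-coordinate is 1/7.
[DEG] = ½·(3·(-7−5) + 7·(5−8) + (9/7)·(8−(-7))) = ½·(-36 − 21 + 135/7) = -132/7, so the F-coordinate is 2/7.
Check: 4/7 + 1/7 + 2/7 = 1.

(4/7, 1/7, 2/7)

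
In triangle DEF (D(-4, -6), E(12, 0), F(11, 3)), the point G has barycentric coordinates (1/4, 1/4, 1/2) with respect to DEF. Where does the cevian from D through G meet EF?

Line DG meets EF where the D-coordinate vanishes; zeroing G's D-weight and renormalizing leaves E, F-weights 1/4 : 1/2 → (1/3, 2/3).
So H = (1/3)·E + (2/3)·F = (34/3, 2).

(34/3, 2)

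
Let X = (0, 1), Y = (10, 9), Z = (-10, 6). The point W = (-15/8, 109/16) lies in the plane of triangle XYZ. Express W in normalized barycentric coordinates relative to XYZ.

(1/16, 3/8, 9/16)

Signed area of the reference triangle: [XYZ] = ½·(0·(9−6) + 10·(6−1) + (-10)·(1−9)) = ½·(0 + 50 + 80) = 65.
[WYZ] = ½·((-15/8)·(9−6) + 10·(6−(109/16)) + (-10)·(109/16−9)) = ½·(-45/8 − 65/8 + 175/8) = 65/16, so the X-coordinate is (65/16)/65 = 1/16.
[XWZ] = ½·(0·(109/16−6) + (-15/8)·(6−1) + (-10)·(1−(109/16))) = ½·(0 − 75/8 + 465/8) = 195/8, so the Y-coordinate is 3/8.
[XYW] = ½·(0·(9−(109/16)) + 10·(109/16−1) + (-15/8)·(1−9)) = ½·(0 + 465/8 + 15) = 585/16, so the Z-coordinate is 9/16.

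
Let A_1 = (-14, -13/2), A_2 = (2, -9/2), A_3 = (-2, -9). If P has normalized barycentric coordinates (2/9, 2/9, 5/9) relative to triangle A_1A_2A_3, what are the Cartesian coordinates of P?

(-34/9, -67/9)

P = (2/9)·A_1 + (2/9)·A_2 + (5/9)·A_3.
x-coordinate: (2/9)·(-14) + (2/9)·2 + (5/9)·(-2) = -34/9.
y-coordinate: (2/9)·(-13/2) + (2/9)·(-9/2) + (5/9)·(-9) = -67/9.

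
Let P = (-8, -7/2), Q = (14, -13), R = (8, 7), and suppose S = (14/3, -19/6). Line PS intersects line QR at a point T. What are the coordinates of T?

Barycentric coordinates of S with respect to PQR: (1/3, 1/3, 1/3).
On side QR the P-coordinate is zero; dropping S's P-weight 1/3 and renormalizing the remaining 1/3 : 1/3 gives weights 1/2, 1/2 on Q, R.
T = (1/2)·(14, -13) + (1/2)·(8, 7) = (11, -3).

(11, -3)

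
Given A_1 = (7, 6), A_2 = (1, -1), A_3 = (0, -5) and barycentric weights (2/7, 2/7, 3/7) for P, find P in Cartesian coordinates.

(16/7, -5/7)

P = (2/7)·A_1 + (2/7)·A_2 + (3/7)·A_3.
x-coordinate: (2/7)·7 + (2/7)·1 + (3/7)·0 = 16/7.
y-coordinate: (2/7)·6 + (2/7)·(-1) + (3/7)·(-5) = -5/7.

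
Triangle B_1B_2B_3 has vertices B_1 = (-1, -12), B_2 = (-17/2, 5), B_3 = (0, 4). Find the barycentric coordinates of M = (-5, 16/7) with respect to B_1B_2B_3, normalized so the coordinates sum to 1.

(1/7, 4/7, 2/7)

Signed area of the reference triangle: [B_1B_2B_3] = ½·((-1)·(5−4) + (-17/2)·(4−(-12)) + 0·(-12−5)) = ½·(-1 − 136 + 0) = -137/2.
[MB_2B_3] = ½·((-5)·(5−4) + (-17/2)·(4−(16/7)) + 0·(16/7−5)) = ½·(-5 − 102/7 + 0) = -137/14, so the B_1-coordinate is (-137/14)/(-137/2) = 1/7.
[B_1MB_3] = ½·((-1)·(16/7−4) + (-5)·(4−(-12)) + 0·(-12−(16/7))) = ½·(12/7 − 80 + 0) = -274/7, so the B_2-coordinate is 4/7.
[B_1B_2M] = ½·((-1)·(5−(16/7)) + (-17/2)·(16/7−(-12)) + (-5)·(-12−5)) = ½·(-19/7 − 850/7 + 85) = -137/7, so the B_3-coordinate is 2/7.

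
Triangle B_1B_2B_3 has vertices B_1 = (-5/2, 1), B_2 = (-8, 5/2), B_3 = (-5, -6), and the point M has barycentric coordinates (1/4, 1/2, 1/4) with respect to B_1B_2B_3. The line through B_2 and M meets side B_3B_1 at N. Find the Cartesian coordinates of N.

(-15/4, -5/2)

Line B_2M meets B_3B_1 where the B_2-coordinate vanishes; zeroing M's B_2-weight and renormalizing leaves B_3, B_1-weights 1/4 : 1/4 → (1/2, 1/2).
So N = (1/2)·B_3 + (1/2)·B_1 = (-15/4, -5/2).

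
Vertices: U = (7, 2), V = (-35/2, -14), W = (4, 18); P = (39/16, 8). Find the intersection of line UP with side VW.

(-3/10, 58/5)

Barycentric coordinates of P with respect to UVW: (3/8, 1/8, 1/2).
On side VW the U-coordinate is zero; dropping P's U-weight 3/8 and renormalizing the remaining 1/8 : 1/2 gives weights 1/5, 4/5 on V, W.
Q = (1/5)·(-35/2, -14) + (4/5)·(4, 18) = (-3/10, 58/5).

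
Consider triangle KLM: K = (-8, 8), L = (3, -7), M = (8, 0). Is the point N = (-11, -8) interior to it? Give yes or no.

Barycentric coordinates of N: (93/152, 35/19, -221/152).
The three coordinates are positive, positive, negative; a point is interior exactly when all three are positive.

no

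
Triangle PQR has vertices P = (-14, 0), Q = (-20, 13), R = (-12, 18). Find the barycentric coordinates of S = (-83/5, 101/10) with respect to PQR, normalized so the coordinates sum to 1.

(3/10, 1/2, 1/5)

Signed area of the reference triangle: [PQR] = ½·((-14)·(13−18) + (-20)·(18−0) + (-12)·(0−13)) = ½·(70 − 360 + 156) = -67.
[SQR] = ½·((-83/5)·(13−18) + (-20)·(18−(101/10)) + (-12)·(101/10−13)) = ½·(83 − 158 + 174/5) = -201/10, so the P-coordinate is (-201/10)/(-67) = 3/10.
[PSR] = ½·((-14)·(101/10−18) + (-83/5)·(18−0) + (-12)·(0−(101/10))) = ½·(553/5 − 1494/5 + 606/5) = -67/2, so the Q-coordinate is 1/2.
[PQS] = ½·((-14)·(13−(101/10)) + (-20)·(101/10−0) + (-83/5)·(0−13)) = ½·(-203/5 − 202 + 1079/5) = -67/5, so the R-coordinate is 1/5.
Check: 3/10 + 1/2 + 1/5 = 1.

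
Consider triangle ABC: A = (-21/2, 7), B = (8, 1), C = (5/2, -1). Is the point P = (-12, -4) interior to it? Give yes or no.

Barycentric coordinates of P: (5/28, -31/14, 85/28).
The three coordinates are positive, negative, positive; a point is interior exactly when all three are positive.

no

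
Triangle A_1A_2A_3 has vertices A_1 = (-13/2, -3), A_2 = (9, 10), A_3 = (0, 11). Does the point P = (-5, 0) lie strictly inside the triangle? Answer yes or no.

yes

Barycentric coordinates of P: (208/265, 3/265, 54/265).
The three coordinates are positive, positive, positive; a point is interior exactly when all three are positive.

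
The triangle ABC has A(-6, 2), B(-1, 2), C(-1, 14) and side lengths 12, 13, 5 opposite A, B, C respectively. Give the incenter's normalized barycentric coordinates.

The incenter has barycentric coordinates proportional to the opposite side lengths: (12 : 13 : 5).
Normalizing by 12+13+5 = 30 gives (2/5, 13/30, 1/6).

(2/5, 13/30, 1/6)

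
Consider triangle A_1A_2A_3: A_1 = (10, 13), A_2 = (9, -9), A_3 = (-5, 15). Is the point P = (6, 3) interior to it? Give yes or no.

Barycentric coordinates of P: (24/83, 79/166, 39/166).
The three coordinates are positive, positive, positive; a point is interior exactly when all three are positive.

yes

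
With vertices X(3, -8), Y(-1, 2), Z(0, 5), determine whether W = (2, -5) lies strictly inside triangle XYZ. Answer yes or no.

Barycentric coordinates of W: (8/11, 2/11, 1/11).
The three coordinates are positive, positive, positive; a point is interior exactly when all three are positive.

yes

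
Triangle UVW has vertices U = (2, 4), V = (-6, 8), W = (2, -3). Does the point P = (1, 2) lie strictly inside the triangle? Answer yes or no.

yes

Barycentric coordinates of P: (29/56, 1/8, 5/14).
The three coordinates are positive, positive, positive; a point is interior exactly when all three are positive.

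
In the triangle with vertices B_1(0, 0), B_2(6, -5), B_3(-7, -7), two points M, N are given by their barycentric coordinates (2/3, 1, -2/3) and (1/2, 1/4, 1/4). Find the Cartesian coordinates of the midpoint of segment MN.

Barycentric coordinates of the midpoint are the average: (7/12, 5/8, -5/24).
Converting: (7/12)·B_1 + (5/8)·B_2 + (-5/24)·B_3 = (125/24, -5/3).

(125/24, -5/3)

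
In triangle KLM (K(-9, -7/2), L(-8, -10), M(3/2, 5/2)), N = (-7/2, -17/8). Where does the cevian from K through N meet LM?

(-5/3, -5/3)

Barycentric coordinates of N with respect to KLM: (1/4, 1/4, 1/2).
On side LM the K-coordinate is zero; dropping N's K-weight 1/4 and renormalizing the remaining 1/4 : 1/2 gives weights 1/3, 2/3 on L, M.
J = (1/3)·(-8, -10) + (2/3)·(3/2, 5/2) = (-5/3, -5/3).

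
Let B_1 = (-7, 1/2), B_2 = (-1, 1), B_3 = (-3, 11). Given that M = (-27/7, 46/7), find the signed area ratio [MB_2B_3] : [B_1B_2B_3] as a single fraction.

2/7

[B_1B_2B_3] = ½·((-7)·(1−11) + (-1)·(11−(1/2)) + (-3)·(1/2−1)) = ½·(70 − 21/2 + 3/2) = 61/2.
[MB_2B_3] = ½·((-27/7)·(1−11) + (-1)·(11−(46/7)) + (-3)·(46/7−1)) = ½·(270/7 − 31/7 − 117/7) = 61/7, so the ratio is (61/7)/(61/2) = 2/7.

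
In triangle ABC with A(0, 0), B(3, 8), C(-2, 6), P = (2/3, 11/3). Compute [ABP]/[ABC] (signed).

[ABC] = ½·(0·(8−6) + 3·(6−0) + (-2)·(0−8)) = ½·(0 + 18 + 16) = 17.
[ABP] = ½·(0·(8−(11/3)) + 3·(11/3−0) + (2/3)·(0−8)) = ½·(0 + 11 − 16/3) = 17/6, so the ratio is (17/6)/17 = 1/6.

1/6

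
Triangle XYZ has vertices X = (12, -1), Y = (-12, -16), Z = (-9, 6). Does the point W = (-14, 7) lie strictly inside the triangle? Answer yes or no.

Barycentric coordinates of W: (-113/483, 2/69, 194/161).
The three coordinates are negative, positive, positive; a point is interior exactly when all three are positive.

no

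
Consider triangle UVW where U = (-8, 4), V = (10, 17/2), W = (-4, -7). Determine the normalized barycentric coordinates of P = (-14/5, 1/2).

Signed area of the reference triangle: [UVW] = ½·((-8)·(17/2−(-7)) + 10·(-7−4) + (-4)·(4−(17/2))) = ½·(-124 − 110 + 18) = -108.
[PVW] = ½·((-14/5)·(17/2−(-7)) + 10·(-7−(1/2)) + (-4)·(1/2−(17/2))) = ½·(-217/5 − 75 + 32) = -216/5, so the U-coordinate is (-216/5)/(-108) = 2/5.
[UPW] = ½·((-8)·(1/2−(-7)) + (-14/5)·(-7−4) + (-4)·(4−(1/2))) = ½·(-60 + 154/5 − 14) = -108/5, so the V-coordinate is 1/5.
[UVP] = ½·((-8)·(17/2−(1/2)) + 10·(1/2−4) + (-14/5)·(4−(17/2))) = ½·(-64 − 35 + 63/5) = -216/5, so the W-coordinate is 2/5.

(2/5, 1/5, 2/5)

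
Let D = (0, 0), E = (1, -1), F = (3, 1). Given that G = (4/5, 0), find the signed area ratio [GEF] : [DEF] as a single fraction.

3/5

[DEF] = ½·(0·(-1−1) + 1·(1−0) + 3·(0−(-1))) = ½·(0 + 1 + 3) = 2.
[GEF] = ½·((4/5)·(-1−1) + 1·(1−0) + 3·(0−(-1))) = ½·(-8/5 + 1 + 3) = 6/5, so the ratio is (6/5)/2 = 3/5.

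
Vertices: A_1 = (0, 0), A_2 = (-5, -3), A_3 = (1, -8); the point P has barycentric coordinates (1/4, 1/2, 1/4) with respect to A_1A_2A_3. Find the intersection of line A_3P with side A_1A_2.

(-10/3, -2)

Line A_3P meets A_1A_2 where the A_3-coordinate vanishes; zeroing P's A_3-weight and renormalizing leaves A_1, A_2-weights 1/4 : 1/2 → (1/3, 2/3).
So Q = (1/3)·A_1 + (2/3)·A_2 = (-10/3, -2).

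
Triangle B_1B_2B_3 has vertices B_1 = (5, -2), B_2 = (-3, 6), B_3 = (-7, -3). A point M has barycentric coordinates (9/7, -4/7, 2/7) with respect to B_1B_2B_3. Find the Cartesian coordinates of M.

M = (9/7)·B_1 + (-4/7)·B_2 + (2/7)·B_3.
x-coordinate: (9/7)·5 + (-4/7)·(-3) + (2/7)·(-7) = 43/7.
y-coordinate: (9/7)·(-2) + (-4/7)·6 + (2/7)·(-3) = -48/7.

(43/7, -48/7)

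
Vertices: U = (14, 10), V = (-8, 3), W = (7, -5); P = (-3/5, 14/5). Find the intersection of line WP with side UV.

(-5/2, 19/4)

Barycentric coordinates of P with respect to UVW: (1/5, 3/5, 1/5).
On side UV the W-coordinate is zero; dropping P's W-weight 1/5 and renormalizing the remaining 1/5 : 3/5 gives weights 1/4, 3/4 on U, V.
Q = (1/4)·(14, 10) + (3/4)·(-8, 3) = (-5/2, 19/4).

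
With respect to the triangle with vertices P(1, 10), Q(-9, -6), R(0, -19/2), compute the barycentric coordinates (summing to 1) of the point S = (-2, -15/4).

(1/4, 1/4, 1/2)

Signed area of the reference triangle: [PQR] = ½·(1·(-6−(-19/2)) + (-9)·(-19/2−10) + 0·(10−(-6))) = ½·(7/2 + 351/2 + 0) = 179/2.
[SQR] = ½·((-2)·(-6−(-19/2)) + (-9)·(-19/2−(-15/4)) + 0·(-15/4−(-6))) = ½·(-7 + 207/4 + 0) = 179/8, so the P-coordinate is (179/8)/(179/2) = 1/4.
[PSR] = ½·(1·(-15/4−(-19/2)) + (-2)·(-19/2−10) + 0·(10−(-15/4))) = ½·(23/4 + 39 + 0) = 179/8, so the Q-coordinate is 1/4.
[PQS] = ½·(1·(-6−(-15/4)) + (-9)·(-15/4−10) + (-2)·(10−(-6))) = ½·(-9/4 + 495/4 − 32) = 179/4, so the R-coordinate is 1/2.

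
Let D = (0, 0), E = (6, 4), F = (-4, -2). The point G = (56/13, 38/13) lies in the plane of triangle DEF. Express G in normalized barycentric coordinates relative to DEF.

(2/13, 10/13, 1/13)

Signed area of the reference triangle: [DEF] = ½·(0·(4−(-2)) + 6·(-2−0) + (-4)·(0−4)) = ½·(0 − 12 + 16) = 2.
[GEF] = ½·((56/13)·(4−(-2)) + 6·(-2−(38/13)) + (-4)·(38/13−4)) = ½·(336/13 − 384/13 + 56/13) = 4/13, so the D-coordinate is (4/13)/2 = 2/13.
[DGF] = ½·(0·(38/13−(-2)) + (56/13)·(-2−0) + (-4)·(0−(38/13))) = ½·(0 − 112/13 + 152/13) = 20/13, so the E-coordinate is 10/13.
[DEG] = ½·(0·(4−(38/13)) + 6·(38/13−0) + (56/13)·(0−4)) = ½·(0 + 228/13 − 224/13) = 2/13, so the F-coordinate is 1/13.
Check: 2/13 + 10/13 + 1/13 = 1.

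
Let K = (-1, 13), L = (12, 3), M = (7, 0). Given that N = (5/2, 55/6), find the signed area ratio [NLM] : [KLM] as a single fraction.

[KLM] = ½·((-1)·(3−0) + 12·(0−13) + 7·(13−3)) = ½·(-3 − 156 + 70) = -89/2.
[NLM] = ½·((5/2)·(3−0) + 12·(0−(55/6)) + 7·(55/6−3)) = ½·(15/2 − 110 + 259/6) = -89/3, so the ratio is (-89/3)/(-89/2) = 2/3.

2/3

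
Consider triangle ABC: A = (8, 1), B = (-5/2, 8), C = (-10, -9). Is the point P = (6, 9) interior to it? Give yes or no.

Barycentric coordinates of P: (137/231, 164/231, -10/33).
The three coordinates are positive, positive, negative; a point is interior exactly when all three are positive.

no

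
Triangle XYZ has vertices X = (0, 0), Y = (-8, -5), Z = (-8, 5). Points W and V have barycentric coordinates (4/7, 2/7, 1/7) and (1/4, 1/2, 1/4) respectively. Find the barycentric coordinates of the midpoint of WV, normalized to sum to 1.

(23/56, 11/28, 11/56)

Since both coordinate triples sum to 1, the midpoint's barycentrics are the componentwise average.
(4/7+1/4)/2 = 23/56; similarly 11/28 and 11/56.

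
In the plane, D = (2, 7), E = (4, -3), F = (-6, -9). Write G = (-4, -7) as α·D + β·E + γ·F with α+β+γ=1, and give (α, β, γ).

Signed area of the reference triangle: [DEF] = ½·(2·(-3−(-9)) + 4·(-9−7) + (-6)·(7−(-3))) = ½·(12 − 64 − 60) = -56.
[GEF] = ½·((-4)·(-3−(-9)) + 4·(-9−(-7)) + (-6)·(-7−(-3))) = ½·(-24 − 8 + 24) = -4, so the D-coordinate is (-4)/(-56) = 1/14.
[DGF] = ½·(2·(-7−(-9)) + (-4)·(-9−7) + (-6)·(7−(-7))) = ½·(4 + 64 − 84) = -8, so the E-coordinate is 1/7.
[DEG] = ½·(2·(-3−(-7)) + 4·(-7−7) + (-4)·(7−(-3))) = ½·(8 − 56 − 40) = -44, so the F-coordinate is 11/14.

(1/14, 1/7, 11/14)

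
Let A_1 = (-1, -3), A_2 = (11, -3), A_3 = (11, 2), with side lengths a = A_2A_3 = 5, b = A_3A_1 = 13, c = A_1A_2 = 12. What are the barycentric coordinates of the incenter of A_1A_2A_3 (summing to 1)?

The incenter has barycentric coordinates proportional to the opposite side lengths: (5 : 13 : 12).
Normalizing by 5+13+12 = 30 gives (1/6, 13/30, 2/5).

(1/6, 13/30, 2/5)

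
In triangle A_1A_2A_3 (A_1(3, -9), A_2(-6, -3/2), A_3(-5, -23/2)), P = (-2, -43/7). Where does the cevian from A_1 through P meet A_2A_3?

(-23/4, -4)

Barycentric coordinates of P with respect to A_1A_2A_3: (3/7, 3/7, 1/7).
On side A_2A_3 the A_1-coordinate is zero; dropping P's A_1-weight 3/7 and renormalizing the remaining 3/7 : 1/7 gives weights 3/4, 1/4 on A_2, A_3.
Q = (3/4)·(-6, -3/2) + (1/4)·(-5, -23/2) = (-23/4, -4).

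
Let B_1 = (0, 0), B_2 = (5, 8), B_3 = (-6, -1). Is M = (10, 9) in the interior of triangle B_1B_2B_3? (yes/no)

Barycentric coordinates of M: (34/43, 44/43, -35/43).
The three coordinates are positive, positive, negative; a point is interior exactly when all three are positive.

no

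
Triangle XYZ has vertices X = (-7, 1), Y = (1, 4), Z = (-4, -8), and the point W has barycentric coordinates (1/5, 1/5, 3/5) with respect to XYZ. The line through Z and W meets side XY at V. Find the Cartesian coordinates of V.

Line ZW meets XY where the Z-coordinate vanishes; zeroing W's Z-weight and renormalizing leaves X, Y-weights 1/5 : 1/5 → (1/2, 1/2).
So V = (1/2)·X + (1/2)·Y = (-3, 5/2).

(-3, 5/2)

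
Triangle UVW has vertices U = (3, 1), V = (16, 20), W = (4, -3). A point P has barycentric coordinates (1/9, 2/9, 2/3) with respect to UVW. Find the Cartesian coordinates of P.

(59/9, 23/9)

P = (1/9)·U + (2/9)·V + (2/3)·W.
x-coordinate: (1/9)·3 + (2/9)·16 + (2/3)·4 = 59/9.
y-coordinate: (1/9)·1 + (2/9)·20 + (2/3)·(-3) = 23/9.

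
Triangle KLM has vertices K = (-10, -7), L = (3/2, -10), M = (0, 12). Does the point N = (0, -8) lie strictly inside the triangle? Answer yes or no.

yes

Barycentric coordinates of N: (60/497, 400/497, 37/497).
The three coordinates are positive, positive, positive; a point is interior exactly when all three are positive.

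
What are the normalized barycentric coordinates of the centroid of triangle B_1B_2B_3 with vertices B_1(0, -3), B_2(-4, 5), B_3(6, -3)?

The centroid is the average of the vertices, so each weight is 1/3.

(1/3, 1/3, 1/3)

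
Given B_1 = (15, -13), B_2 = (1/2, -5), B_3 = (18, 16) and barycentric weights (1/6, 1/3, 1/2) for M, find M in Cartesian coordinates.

(35/3, 25/6)

M = (1/6)·B_1 + (1/3)·B_2 + (1/2)·B_3.
x-coordinate: (1/6)·15 + (1/3)·(1/2) + (1/2)·18 = 35/3.
y-coordinate: (1/6)·(-13) + (1/3)·(-5) + (1/2)·16 = 25/6.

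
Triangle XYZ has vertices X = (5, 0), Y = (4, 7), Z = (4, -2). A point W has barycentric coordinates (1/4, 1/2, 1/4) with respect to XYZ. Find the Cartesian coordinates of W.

(17/4, 3)

W = (1/4)·X + (1/2)·Y + (1/4)·Z.
x-coordinate: (1/4)·5 + (1/2)·4 + (1/4)·4 = 17/4.
y-coordinate: (1/4)·0 + (1/2)·7 + (1/4)·(-2) = 3.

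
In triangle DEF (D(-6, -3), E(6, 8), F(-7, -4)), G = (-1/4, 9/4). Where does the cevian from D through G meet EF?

Barycentric coordinates of G with respect to DEF: (1/4, 1/2, 1/4).
On side EF the D-coordinate is zero; dropping G's D-weight 1/4 and renormalizing the remaining 1/2 : 1/4 gives weights 2/3, 1/3 on E, F.
H = (2/3)·(6, 8) + (1/3)·(-7, -4) = (5/3, 4).

(5/3, 4)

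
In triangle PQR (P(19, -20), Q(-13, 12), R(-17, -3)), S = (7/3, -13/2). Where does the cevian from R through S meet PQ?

(31/5, -36/5)

Barycentric coordinates of S with respect to PQR: (1/2, 1/3, 1/6).
On side PQ the R-coordinate is zero; dropping S's R-weight 1/6 and renormalizing the remaining 1/2 : 1/3 gives weights 3/5, 2/5 on P, Q.
T = (3/5)·(19, -20) + (2/5)·(-13, 12) = (31/5, -36/5).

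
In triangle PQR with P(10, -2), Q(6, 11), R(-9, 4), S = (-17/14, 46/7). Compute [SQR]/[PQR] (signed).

[PQR] = ½·(10·(11−4) + 6·(4−(-2)) + (-9)·(-2−11)) = ½·(70 + 36 + 117) = 223/2.
[SQR] = ½·((-17/14)·(11−4) + 6·(4−(46/7)) + (-9)·(46/7−11)) = ½·(-17/2 − 108/7 + 279/7) = 223/28, so the ratio is (223/28)/(223/2) = 1/14.

1/14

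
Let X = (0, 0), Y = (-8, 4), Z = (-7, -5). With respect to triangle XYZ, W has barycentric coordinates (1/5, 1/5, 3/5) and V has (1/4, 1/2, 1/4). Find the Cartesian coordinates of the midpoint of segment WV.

(-231/40, -29/40)

Barycentric coordinates of the midpoint are the average: (9/40, 7/20, 17/40).
Converting: (9/40)·X + (7/20)·Y + (17/40)·Z = (-231/40, -29/40).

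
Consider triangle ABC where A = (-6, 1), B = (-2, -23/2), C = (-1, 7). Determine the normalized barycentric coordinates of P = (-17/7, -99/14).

(1/7, 5/7, 1/7)

Signed area of the reference triangle: [ABC] = ½·((-6)·(-23/2−7) + (-2)·(7−1) + (-1)·(1−(-23/2))) = ½·(111 − 12 − 25/2) = 173/4.
[PBC] = ½·((-17/7)·(-23/2−7) + (-2)·(7−(-99/14)) + (-1)·(-99/14−(-23/2))) = ½·(629/14 − 197/7 − 31/7) = 173/28, so the A-coordinate is (173/28)/(173/4) = 1/7.
[APC] = ½·((-6)·(-99/14−7) + (-17/7)·(7−1) + (-1)·(1−(-99/14))) = ½·(591/7 − 102/7 − 113/14) = 865/28, so the B-coordinate is 5/7.
[ABP] = ½·((-6)·(-23/2−(-99/14)) + (-2)·(-99/14−1) + (-17/7)·(1−(-23/2))) = ½·(186/7 + 113/7 − 425/14) = 173/28, so the C-coordinate is 1/7.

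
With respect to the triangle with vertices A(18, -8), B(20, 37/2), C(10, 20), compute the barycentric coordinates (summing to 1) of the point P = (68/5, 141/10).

(1/5, 1/5, 3/5)

Signed area of the reference triangle: [ABC] = ½·(18·(37/2−20) + 20·(20−(-8)) + 10·(-8−(37/2))) = ½·(-27 + 560 − 265) = 134.
[PBC] = ½·((68/5)·(37/2−20) + 20·(20−(141/10)) + 10·(141/10−(37/2))) = ½·(-102/5 + 118 − 44) = 134/5, so the A-coordinate is (134/5)/134 = 1/5.
[APC] = ½·(18·(141/10−20) + (68/5)·(20−(-8)) + 10·(-8−(141/10))) = ½·(-531/5 + 1904/5 − 221) = 134/5, so the B-coordinate is 1/5.
[ABP] = ½·(18·(37/2−(141/10)) + 20·(141/10−(-8)) + (68/5)·(-8−(37/2))) = ½·(396/5 + 442 − 1802/5) = 402/5, so the C-coordinate is 3/5.
Check: 1/5 + 1/5 + 3/5 = 1.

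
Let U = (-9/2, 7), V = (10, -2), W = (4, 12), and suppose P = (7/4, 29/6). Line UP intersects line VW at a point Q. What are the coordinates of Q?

(8, 8/3)

Barycentric coordinates of P with respect to UVW: (1/2, 1/3, 1/6).
On side VW the U-coordinate is zero; dropping P's U-weight 1/2 and renormalizing the remaining 1/3 : 1/6 gives weights 2/3, 1/3 on V, W.
Q = (2/3)·(10, -2) + (1/3)·(4, 12) = (8, 8/3).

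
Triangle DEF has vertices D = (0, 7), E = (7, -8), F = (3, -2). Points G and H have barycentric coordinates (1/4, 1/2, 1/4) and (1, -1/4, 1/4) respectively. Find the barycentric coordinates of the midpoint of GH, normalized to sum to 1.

Since both coordinate triples sum to 1, the midpoint's barycentrics are the componentwise average.
(1/4+1)/2 = 5/8; similarly 1/8 and 1/4.

(5/8, 1/8, 1/4)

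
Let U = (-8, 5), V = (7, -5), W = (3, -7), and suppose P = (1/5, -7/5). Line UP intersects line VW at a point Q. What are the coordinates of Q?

Barycentric coordinates of P with respect to UVW: (2/5, 2/5, 1/5).
On side VW the U-coordinate is zero; dropping P's U-weight 2/5 and renormalizing the remaining 2/5 : 1/5 gives weights 2/3, 1/3 on V, W.
Q = (2/3)·(7, -5) + (1/3)·(3, -7) = (17/3, -17/3).

(17/3, -17/3)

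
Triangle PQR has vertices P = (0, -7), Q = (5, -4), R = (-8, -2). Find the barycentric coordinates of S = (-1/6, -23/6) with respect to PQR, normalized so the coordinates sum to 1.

(1/6, 1/2, 1/3)

Signed area of the reference triangle: [PQR] = ½·(0·(-4−(-2)) + 5·(-2−(-7)) + (-8)·(-7−(-4))) = ½·(0 + 25 + 24) = 49/2.
[SQR] = ½·((-1/6)·(-4−(-2)) + 5·(-2−(-23/6)) + (-8)·(-23/6−(-4))) = ½·(1/3 + 55/6 − 4/3) = 49/12, so the P-coordinate is (49/12)/(49/2) = 1/6.
[PSR] = ½·(0·(-23/6−(-2)) + (-1/6)·(-2−(-7)) + (-8)·(-7−(-23/6))) = ½·(0 − 5/6 + 76/3) = 49/4, so the Q-coordinate is 1/2.
[PQS] = ½·(0·(-4−(-23/6)) + 5·(-23/6−(-7)) + (-1/6)·(-7−(-4))) = ½·(0 + 95/6 + 1/2) = 49/6, so the R-coordinate is 1/3.
Check: 1/6 + 1/2 + 1/3 = 1.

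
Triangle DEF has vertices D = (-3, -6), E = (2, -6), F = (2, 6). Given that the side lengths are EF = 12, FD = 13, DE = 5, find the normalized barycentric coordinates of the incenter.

The incenter has barycentric coordinates proportional to the opposite side lengths: (12 : 13 : 5).
Normalizing by 12+13+5 = 30 gives (2/5, 13/30, 1/6).

(2/5, 13/30, 1/6)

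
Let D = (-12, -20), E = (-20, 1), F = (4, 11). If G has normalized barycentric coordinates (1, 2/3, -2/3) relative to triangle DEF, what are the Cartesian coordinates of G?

(-28, -80/3)

G = 1·D + (2/3)·E + (-2/3)·F.
x-coordinate: 1·(-12) + (2/3)·(-20) + (-2/3)·4 = -28.
y-coordinate: 1·(-20) + (2/3)·1 + (-2/3)·11 = -80/3.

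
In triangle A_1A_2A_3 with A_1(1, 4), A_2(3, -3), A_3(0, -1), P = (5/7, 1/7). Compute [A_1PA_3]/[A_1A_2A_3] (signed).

1/7

[A_1A_2A_3] = ½·(1·(-3−(-1)) + 3·(-1−4) + 0·(4−(-3))) = ½·(-2 − 15 + 0) = -17/2.
[A_1PA_3] = ½·(1·(1/7−(-1)) + (5/7)·(-1−4) + 0·(4−(1/7))) = ½·(8/7 − 25/7 + 0) = -17/14, so the ratio is (-17/14)/(-17/2) = 1/7.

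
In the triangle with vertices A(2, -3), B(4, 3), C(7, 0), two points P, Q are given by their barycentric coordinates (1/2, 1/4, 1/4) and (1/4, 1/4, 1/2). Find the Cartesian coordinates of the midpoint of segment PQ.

(35/8, -3/8)

Barycentric coordinates of the midpoint are the average: (3/8, 1/4, 3/8).
Converting: (3/8)·A + (1/4)·B + (3/8)·C = (35/8, -3/8).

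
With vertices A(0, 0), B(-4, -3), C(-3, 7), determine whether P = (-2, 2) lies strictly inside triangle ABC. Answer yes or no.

Barycentric coordinates of P: (15/37, 8/37, 14/37).
The three coordinates are positive, positive, positive; a point is interior exactly when all three are positive.

yes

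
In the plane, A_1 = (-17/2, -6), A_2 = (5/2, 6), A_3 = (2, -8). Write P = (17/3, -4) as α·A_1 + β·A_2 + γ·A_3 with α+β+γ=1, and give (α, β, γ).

(-1/3, 1/3, 1)

Signed area of the reference triangle: [A_1A_2A_3] = ½·((-17/2)·(6−(-8)) + (5/2)·(-8−(-6)) + 2·(-6−6)) = ½·(-119 − 5 − 24) = -74.
[PA_2A_3] = ½·((17/3)·(6−(-8)) + (5/2)·(-8−(-4)) + 2·(-4−6)) = ½·(238/3 − 10 − 20) = 74/3, so the A_1-coordinate is (74/3)/(-74) = -1/3.
[A_1PA_3] = ½·((-17/2)·(-4−(-8)) + (17/3)·(-8−(-6)) + 2·(-6−(-4))) = ½·(-34 − 34/3 − 4) = -74/3, so the A_2-coordinate is 1/3.
[A_1A_2P] = ½·((-17/2)·(6−(-4)) + (5/2)·(-4−(-6)) + (17/3)·(-6−6)) = ½·(-85 + 5 − 68) = -74, so the A_3-coordinate is 1.
Check: -1/3 + 1/3 + 1 = 1.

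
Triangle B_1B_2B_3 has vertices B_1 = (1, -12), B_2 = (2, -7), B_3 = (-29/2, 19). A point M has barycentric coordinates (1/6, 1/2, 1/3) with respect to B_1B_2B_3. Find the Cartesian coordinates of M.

M = (1/6)·B_1 + (1/2)·B_2 + (1/3)·B_3.
x-coordinate: (1/6)·1 + (1/2)·2 + (1/3)·(-29/2) = -11/3.
y-coordinate: (1/6)·(-12) + (1/2)·(-7) + (1/3)·19 = 5/6.

(-11/3, 5/6)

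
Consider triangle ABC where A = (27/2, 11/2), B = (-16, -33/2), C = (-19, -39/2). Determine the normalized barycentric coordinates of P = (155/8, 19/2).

(5/4, -3/4, 1/2)

Signed area of the reference triangle: [ABC] = ½·((27/2)·(-33/2−(-39/2)) + (-16)·(-39/2−(11/2)) + (-19)·(11/2−(-33/2))) = ½·(81/2 + 400 − 418) = 45/4.
[PBC] = ½·((155/8)·(-33/2−(-39/2)) + (-16)·(-39/2−(19/2)) + (-19)·(19/2−(-33/2))) = ½·(465/8 + 464 − 494) = 225/16, so the A-coordinate is (225/16)/(45/4) = 5/4.
[APC] = ½·((27/2)·(19/2−(-39/2)) + (155/8)·(-39/2−(11/2)) + (-19)·(11/2−(19/2))) = ½·(783/2 − 3875/8 + 76) = -135/16, so the B-coordinate is -3/4.
[ABP] = ½·((27/2)·(-33/2−(19/2)) + (-16)·(19/2−(11/2)) + (155/8)·(11/2−(-33/2))) = ½·(-351 − 64 + 1705/4) = 45/8, so the C-coordinate is 1/2.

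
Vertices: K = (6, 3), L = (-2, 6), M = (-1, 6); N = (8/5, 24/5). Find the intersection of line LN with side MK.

(5/2, 9/2)

Barycentric coordinates of N with respect to KLM: (2/5, 1/5, 2/5).
On side MK the L-coordinate is zero; dropping N's L-weight 1/5 and renormalizing the remaining 2/5 : 2/5 gives weights 1/2, 1/2 on M, K.
J = (1/2)·(-1, 6) + (1/2)·(6, 3) = (5/2, 9/2).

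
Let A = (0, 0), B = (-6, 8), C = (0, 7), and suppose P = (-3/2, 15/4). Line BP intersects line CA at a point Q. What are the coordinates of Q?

(0, 7/3)

Barycentric coordinates of P with respect to ABC: (1/2, 1/4, 1/4).
On side CA the B-coordinate is zero; dropping P's B-weight 1/4 and renormalizing the remaining 1/4 : 1/2 gives weights 1/3, 2/3 on C, A.
Q = (1/3)·(0, 7) + (2/3)·(0, 0) = (0, 7/3).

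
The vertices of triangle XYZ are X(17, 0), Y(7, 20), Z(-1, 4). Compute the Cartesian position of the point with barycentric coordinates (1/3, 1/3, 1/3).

(23/3, 8)

W = (1/3)·X + (1/3)·Y + (1/3)·Z.
x-coordinate: (1/3)·17 + (1/3)·7 + (1/3)·(-1) = 23/3.
y-coordinate: (1/3)·0 + (1/3)·20 + (1/3)·4 = 8.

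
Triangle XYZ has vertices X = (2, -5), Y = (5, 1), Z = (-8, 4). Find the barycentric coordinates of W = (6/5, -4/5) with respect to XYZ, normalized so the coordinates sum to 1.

(2/5, 2/5, 1/5)

Signed area of the reference triangle: [XYZ] = ½·(2·(1−4) + 5·(4−(-5)) + (-8)·(-5−1)) = ½·(-6 + 45 + 48) = 87/2.
[WYZ] = ½·((6/5)·(1−4) + 5·(4−(-4/5)) + (-8)·(-4/5−1)) = ½·(-18/5 + 24 + 72/5) = 87/5, so the X-coordinate is (87/5)/(87/2) = 2/5.
[XWZ] = ½·(2·(-4/5−4) + (6/5)·(4−(-5)) + (-8)·(-5−(-4/5))) = ½·(-48/5 + 54/5 + 168/5) = 87/5, so the Y-coordinate is 2/5.
[XYW] = ½·(2·(1−(-4/5)) + 5·(-4/5−(-5)) + (6/5)·(-5−1)) = ½·(18/5 + 21 − 36/5) = 87/10, so the Z-coordinate is 1/5.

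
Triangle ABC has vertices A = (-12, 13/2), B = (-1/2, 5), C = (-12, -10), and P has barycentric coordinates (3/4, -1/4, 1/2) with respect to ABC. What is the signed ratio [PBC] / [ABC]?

3/4

The signed ratio [PBC]/[ABC] equals the barycentric coordinate of P at vertex A, which is 3/4.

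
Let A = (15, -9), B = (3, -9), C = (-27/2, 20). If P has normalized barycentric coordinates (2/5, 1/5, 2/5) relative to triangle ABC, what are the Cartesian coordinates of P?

(6/5, 13/5)

P = (2/5)·A + (1/5)·B + (2/5)·C.
x-coordinate: (2/5)·15 + (1/5)·3 + (2/5)·(-27/2) = 6/5.
y-coordinate: (2/5)·(-9) + (1/5)·(-9) + (2/5)·20 = 13/5.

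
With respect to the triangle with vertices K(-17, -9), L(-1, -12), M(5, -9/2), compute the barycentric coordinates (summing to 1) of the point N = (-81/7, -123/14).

Signed area of the reference triangle: [KLM] = ½·((-17)·(-12−(-9/2)) + (-1)·(-9/2−(-9)) + 5·(-9−(-12))) = ½·(255/2 − 9/2 + 15) = 69.
[NLM] = ½·((-81/7)·(-12−(-9/2)) + (-1)·(-9/2−(-123/14)) + 5·(-123/14−(-12))) = ½·(1215/14 − 30/7 + 225/14) = 345/7, so the K-coordinate is (345/7)/69 = 5/7.
[KNM] = ½·((-17)·(-123/14−(-9/2)) + (-81/7)·(-9/2−(-9)) + 5·(-9−(-123/14))) = ½·(510/7 − 729/14 − 15/14) = 69/7, so the L-coordinate is 1/7.
[KLN] = ½·((-17)·(-12−(-123/14)) + (-1)·(-123/14−(-9)) + (-81/7)·(-9−(-12))) = ½·(765/14 − 3/14 − 243/7) = 69/7, so the M-coordinate is 1/7.
Check: 5/7 + 1/7 + 1/7 = 1.

(5/7, 1/7, 1/7)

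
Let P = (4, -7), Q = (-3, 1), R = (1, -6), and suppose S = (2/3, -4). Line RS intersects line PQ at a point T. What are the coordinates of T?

(1/2, -3)

Barycentric coordinates of S with respect to PQR: (1/3, 1/3, 1/3).
On side PQ the R-coordinate is zero; dropping S's R-weight 1/3 and renormalizing the remaining 1/3 : 1/3 gives weights 1/2, 1/2 on P, Q.
T = (1/2)·(4, -7) + (1/2)·(-3, 1) = (1/2, -3).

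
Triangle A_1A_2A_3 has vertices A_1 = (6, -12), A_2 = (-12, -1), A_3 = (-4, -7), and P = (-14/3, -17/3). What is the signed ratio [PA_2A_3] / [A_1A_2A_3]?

1/3

[A_1A_2A_3] = ½·(6·(-1−(-7)) + (-12)·(-7−(-12)) + (-4)·(-12−(-1))) = ½·(36 − 60 + 44) = 10.
[PA_2A_3] = ½·((-14/3)·(-1−(-7)) + (-12)·(-7−(-17/3)) + (-4)·(-17/3−(-1))) = ½·(-28 + 16 + 56/3) = 10/3, so the ratio is (10/3)/10 = 1/3.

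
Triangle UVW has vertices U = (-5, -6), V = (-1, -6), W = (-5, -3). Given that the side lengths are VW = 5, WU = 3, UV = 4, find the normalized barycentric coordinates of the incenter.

The incenter has barycentric coordinates proportional to the opposite side lengths: (5 : 3 : 4).
Normalizing by 5+3+4 = 12 gives (5/12, 1/4, 1/3).

(5/12, 1/4, 1/3)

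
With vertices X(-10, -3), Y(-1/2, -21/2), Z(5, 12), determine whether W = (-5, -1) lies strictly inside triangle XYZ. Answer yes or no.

yes

Barycentric coordinates of W: (307/510, 3/17, 113/510).
The three coordinates are positive, positive, positive; a point is interior exactly when all three are positive.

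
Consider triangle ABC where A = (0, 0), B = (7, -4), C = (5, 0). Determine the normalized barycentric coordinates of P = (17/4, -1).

Signed area of the reference triangle: [ABC] = ½·(0·(-4−0) + 7·(0−0) + 5·(0−(-4))) = ½·(0 + 0 + 20) = 10.
[PBC] = ½·((17/4)·(-4−0) + 7·(0−(-1)) + 5·(-1−(-4))) = ½·(-17 + 7 + 15) = 5/2, so the A-coordinate is (5/2)/10 = 1/4.
[APC] = ½·(0·(-1−0) + (17/4)·(0−0) + 5·(0−(-1))) = ½·(0 + 0 + 5) = 5/2, so the B-coordinate is 1/4.
[ABP] = ½·(0·(-4−(-1)) + 7·(-1−0) + (17/4)·(0−(-4))) = ½·(0 − 7 + 17) = 5, so the C-coordinate is 1/2.
Check: 1/4 + 1/4 + 1/2 = 1.

(1/4, 1/4, 1/2)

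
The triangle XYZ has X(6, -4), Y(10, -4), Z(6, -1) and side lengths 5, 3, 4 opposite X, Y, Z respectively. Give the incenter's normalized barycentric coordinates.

(5/12, 1/4, 1/3)

The incenter has barycentric coordinates proportional to the opposite side lengths: (5 : 3 : 4).
Normalizing by 5+3+4 = 12 gives (5/12, 1/4, 1/3).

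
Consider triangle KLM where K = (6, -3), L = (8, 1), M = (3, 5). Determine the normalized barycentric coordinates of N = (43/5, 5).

(-4/5, 8/5, 1/5)

Signed area of the reference triangle: [KLM] = ½·(6·(1−5) + 8·(5−(-3)) + 3·(-3−1)) = ½·(-24 + 64 − 12) = 14.
[NLM] = ½·((43/5)·(1−5) + 8·(5−5) + 3·(5−1)) = ½·(-172/5 + 0 + 12) = -56/5, so the K-coordinate is (-56/5)/14 = -4/5.
[KNM] = ½·(6·(5−5) + (43/5)·(5−(-3)) + 3·(-3−5)) = ½·(0 + 344/5 − 24) = 112/5, so the L-coordinate is 8/5.
[KLN] = ½·(6·(1−5) + 8·(5−(-3)) + (43/5)·(-3−1)) = ½·(-24 + 64 − 172/5) = 14/5, so the M-coordinate is 1/5.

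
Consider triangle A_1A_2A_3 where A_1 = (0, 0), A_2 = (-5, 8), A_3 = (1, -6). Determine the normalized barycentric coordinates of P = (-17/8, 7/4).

Signed area of the reference triangle: [A_1A_2A_3] = ½·(0·(8−(-6)) + (-5)·(-6−0) + 1·(0−8)) = ½·(0 + 30 − 8) = 11.
[PA_2A_3] = ½·((-17/8)·(8−(-6)) + (-5)·(-6−(7/4)) + 1·(7/4−8)) = ½·(-119/4 + 155/4 − 25/4) = 11/8, so the A_1-coordinate is (11/8)/11 = 1/8.
[A_1PA_3] = ½·(0·(7/4−(-6)) + (-17/8)·(-6−0) + 1·(0−(7/4))) = ½·(0 + 51/4 − 7/4) = 11/2, so the A_2-coordinate is 1/2.
[A_1A_2P] = ½·(0·(8−(7/4)) + (-5)·(7/4−0) + (-17/8)·(0−8)) = ½·(0 − 35/4 + 17) = 33/8, so the A_3-coordinate is 3/8.
Check: 1/8 + 1/2 + 3/8 = 1.

(1/8, 1/2, 3/8)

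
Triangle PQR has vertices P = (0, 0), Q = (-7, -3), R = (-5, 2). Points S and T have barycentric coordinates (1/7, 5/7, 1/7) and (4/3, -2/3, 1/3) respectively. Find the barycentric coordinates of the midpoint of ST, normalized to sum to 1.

(31/42, 1/42, 5/21)

Since both coordinate triples sum to 1, the midpoint's barycentrics are the componentwise average.
(1/7+4/3)/2 = 31/42; similarly 1/42 and 5/21.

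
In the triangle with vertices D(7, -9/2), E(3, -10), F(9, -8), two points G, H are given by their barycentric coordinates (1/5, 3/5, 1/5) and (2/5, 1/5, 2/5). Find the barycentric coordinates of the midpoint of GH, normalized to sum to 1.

Since both coordinate triples sum to 1, the midpoint's barycentrics are the componentwise average.
(1/5+2/5)/2 = 3/10; similarly 2/5 and 3/10.

(3/10, 2/5, 3/10)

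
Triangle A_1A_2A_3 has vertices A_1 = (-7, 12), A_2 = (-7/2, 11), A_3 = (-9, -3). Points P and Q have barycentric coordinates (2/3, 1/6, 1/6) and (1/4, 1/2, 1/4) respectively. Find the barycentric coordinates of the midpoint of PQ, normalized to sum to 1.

Since both coordinate triples sum to 1, the midpoint's barycentrics are the componentwise average.
(2/3+1/4)/2 = 11/24; similarly 1/3 and 5/24.

(11/24, 1/3, 5/24)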